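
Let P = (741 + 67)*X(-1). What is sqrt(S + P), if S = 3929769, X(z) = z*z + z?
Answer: 3*sqrt(436641) ≈ 1982.4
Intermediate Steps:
X(z) = z + z**2 (X(z) = z**2 + z = z + z**2)
P = 0 (P = (741 + 67)*(-(1 - 1)) = 808*(-1*0) = 808*0 = 0)
sqrt(S + P) = sqrt(3929769 + 0) = sqrt(3929769) = 3*sqrt(436641)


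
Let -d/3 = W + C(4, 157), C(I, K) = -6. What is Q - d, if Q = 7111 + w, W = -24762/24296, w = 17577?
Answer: 299654017/12148 ≈ 24667.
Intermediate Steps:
W = -12381/12148 (W = -24762*1/24296 = -12381/12148 ≈ -1.0192)
d = 255807/12148 (d = -3*(-12381/12148 - 6) = -3*(-85269/12148) = 255807/12148 ≈ 21.058)
Q = 24688 (Q = 7111 + 17577 = 24688)
Q - d = 24688 - 1*255807/12148 = 24688 - 255807/12148 = 299654017/12148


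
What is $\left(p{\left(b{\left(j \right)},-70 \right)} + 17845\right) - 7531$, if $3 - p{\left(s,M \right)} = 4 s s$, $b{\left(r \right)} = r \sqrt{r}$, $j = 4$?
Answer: $10061$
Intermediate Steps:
$b{\left(r \right)} = r^{\frac{3}{2}}$
$p{\left(s,M \right)} = 3 - 4 s^{2}$ ($p{\left(s,M \right)} = 3 - 4 s s = 3 - 4 s^{2}$)
$\left(p{\left(b{\left(j \right)},-70 \right)} + 17845\right) - 7531 = \left(\left(3 - 4 \left(4^{\frac{3}{2}}\right)^{2}\right) + 17845\right) - 7531 = \left(\left(3 - 4 \cdot 8^{2}\right) + 17845\right) - 7531 = \left(\left(3 - 256\right) + 17845\right) - 7531 = \left(-253 + 17845\right) - 7531 = 17592 - 7531 = 10061$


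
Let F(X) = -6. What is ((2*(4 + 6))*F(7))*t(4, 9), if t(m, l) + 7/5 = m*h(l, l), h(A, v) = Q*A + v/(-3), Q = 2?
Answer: -7032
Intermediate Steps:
h(A, v) = 2*A - v/3 (h(A, v) = 2*A + v/(-3) = 2*A - v/3)
t(m, l) = -7/5 + 5*l*m/3 (t(m, l) = -7/5 + m*(2*l - l/3) = -7/5 + m*(5*l/3) = -7/5 + 5*l*m/3)
((2*(4 + 6))*F(7))*t(4, 9) = ((2*(4 + 6))*(-6))*(-7/5 + (5/3)*9*4) = ((2*10)*(-6))*(-7/5 + 60) = (20*(-6))*(293/5) = -120*293/5 = -7032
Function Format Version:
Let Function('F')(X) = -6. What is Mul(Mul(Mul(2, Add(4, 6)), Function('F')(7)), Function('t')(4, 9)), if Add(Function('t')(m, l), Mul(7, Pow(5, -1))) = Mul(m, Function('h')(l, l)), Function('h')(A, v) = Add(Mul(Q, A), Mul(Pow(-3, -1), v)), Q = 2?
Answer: -7032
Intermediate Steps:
Function('h')(A, v) = Add(Mul(2, A), Mul(Rational(-1, 3), v)) (Function('h')(A, v) = Add(Mul(2, A), Mul(Pow(-3, -1), v)) = Add(Mul(2, A), Mul(Rational(-1, 3), v)))
Function('t')(m, l) = Add(Rational(-7, 5), Mul(Rational(5, 3), l, m)) (Function('t')(m, l) = Add(Rational(-7, 5), Mul(m, Add(Mul(2, l), Mul(Rational(-1, 3), l)))) = Add(Rational(-7, 5), Mul(m, Mul(Rational(5, 3), l))) = Add(Rational(-7, 5), Mul(Rational(5, 3), l, m)))
Mul(Mul(Mul(2, Add(4, 6)), Function('F')(7)), Function('t')(4, 9)) = Mul(Mul(Mul(2, Add(4, 6)), -6), Add(Rational(-7, 5), Mul(Rational(5, 3), 9, 4))) = Mul(Mul(Mul(2, 10), -6), Add(Rational(-7, 5), 60)) = Mul(Mul(20, -6), Rational(293, 5)) = Mul(-120, Rational(293, 5)) = -7032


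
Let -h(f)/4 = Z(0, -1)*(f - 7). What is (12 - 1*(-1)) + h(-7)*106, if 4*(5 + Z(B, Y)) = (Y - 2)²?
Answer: -16311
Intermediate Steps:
Z(B, Y) = -5 + (-2 + Y)²/4 (Z(B, Y) = -5 + (Y - 2)²/4 = -5 + (-2 + Y)²/4)
h(f) = -77 + 11*f (h(f) = -4*(-5 + (-2 - 1)²/4)*(f - 7) = -4*(-5 + (¼)*(-3)²)*(-7 + f) = -4*(-5 + (¼)*9)*(-7 + f) = -4*(-5 + 9/4)*(-7 + f) = -(-11)*(-7 + f) = -4*(77/4 - 11*f/4) = -77 + 11*f)
(12 - 1*(-1)) + h(-7)*106 = (12 - 1*(-1)) + (-77 + 11*(-7))*106 = (12 + 1) + (-77 - 77)*106 = 13 - 154*106 = 13 - 16324 = -16311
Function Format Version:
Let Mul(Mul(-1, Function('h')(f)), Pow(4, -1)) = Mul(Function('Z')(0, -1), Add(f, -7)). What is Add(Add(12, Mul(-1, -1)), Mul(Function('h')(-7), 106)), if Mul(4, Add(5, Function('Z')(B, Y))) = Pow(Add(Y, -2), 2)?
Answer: -16311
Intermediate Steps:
Function('Z')(B, Y) = Add(-5, Mul(Rational(1, 4), Pow(Add(-2, Y), 2))) (Function('Z')(B, Y) = Add(-5, Mul(Rational(1, 4), Pow(Add(Y, -2), 2))) = Add(-5, Mul(Rational(1, 4), Pow(Add(-2, Y), 2))))
Function('h')(f) = Add(-77, Mul(11, f)) (Function('h')(f) = Mul(-4, Mul(Add(-5, Mul(Rational(1, 4), Pow(Add(-2, -1), 2))), Add(f, -7))) = Mul(-4, Mul(Add(-5, Mul(Rational(1, 4), Pow(-3, 2))), Add(-7, f))) = Mul(-4, Mul(Add(-5, Mul(Rational(1, 4), 9)), Add(-7, f))) = Mul(-4, Mul(Add(-5, Rational(9, 4)), Add(-7, f))) = Mul(-4, Mul(Rational(-11, 4), Add(-7, f))) = Mul(-4, Add(Rational(77, 4), Mul(Rational(-11, 4), f))) = Add(-77, Mul(11, f)))
Add(Add(12, Mul(-1, -1)), Mul(Function('h')(-7), 106)) = Add(Add(12, Mul(-1, -1)), Mul(Add(-77, Mul(11, -7)), 106)) = Add(Add(12, 1), Mul(Add(-77, -77), 106)) = Add(13, Mul(-154, 106)) = Add(13, -16324) = -16311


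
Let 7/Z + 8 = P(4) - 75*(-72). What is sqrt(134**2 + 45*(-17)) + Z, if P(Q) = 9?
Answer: 7/5401 + sqrt(17191) ≈ 131.12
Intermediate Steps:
Z = 7/5401 (Z = 7/(-8 + (9 - 75*(-72))) = 7/(-8 + (9 + 5400)) = 7/(-8 + 5409) = 7/5401 ≈ 0.0012961)
sqrt(134**2 + 45*(-17)) + Z = sqrt(134**2 + 45*(-17)) + 7/5401 = sqrt(17956 - 765) + 7/5401 = sqrt(17191) + 7/5401 = 7/5401 + sqrt(17191)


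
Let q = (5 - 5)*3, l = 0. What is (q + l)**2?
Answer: 0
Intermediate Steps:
q = 0 (q = 0*3 = 0)
(q + l)**2 = (0 + 0)**2 = 0**2 = 0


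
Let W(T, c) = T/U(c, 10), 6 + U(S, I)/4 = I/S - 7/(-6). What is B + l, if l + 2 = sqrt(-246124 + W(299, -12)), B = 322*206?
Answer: 66330 + I*sqrt(284534593)/34 ≈ 66330.0 + 496.12*I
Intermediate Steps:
U(S, I) = -58/3 + 4*I/S (U(S, I) = -24 + 4*(I/S - 7/(-6)) = -24 + 4*(I/S - 7*(-1/6)) = -24 + 4*(I/S + 7/6) = -24 + 4*(7/6 + I/S) = -24 + (14/3 + 4*I/S) = -58/3 + 4*I/S)
W(T, c) = T/(-58/3 + 40/c) (W(T, c) = T/(-58/3 + 4*10/c) = T/(-58/3 + 40/c))
B = 66332
l = -2 + I*sqrt(284534593)/34 (l = -2 + sqrt(-246124 - 3*299*(-12)/(-120 + 58*(-12))) = -2 + sqrt(-246124 - 3*299*(-12)/(-120 - 696)) = -2 + sqrt(-246124 - 3*299*(-12)/(-816)) = -2 + sqrt(-246124 - 3*299*(-12)*(-1/816)) = -2 + sqrt(-246124 - 897/68) = -2 + sqrt(-16737329/68) = -2 + I*sqrt(284534593)/34 ≈ -2.0 + 496.12*I)
B + l = 66332 + (-2 + I*sqrt(284534593)/34) = 66330 + I*sqrt(284534593)/34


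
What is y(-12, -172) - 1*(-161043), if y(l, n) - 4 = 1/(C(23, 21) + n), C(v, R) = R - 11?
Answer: 26089613/162 ≈ 1.6105e+5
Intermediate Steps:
C(v, R) = -11 + R
y(l, n) = 4 + 1/(10 + n) (y(l, n) = 4 + 1/((-11 + 21) + n) = 4 + 1/(10 + n))
y(-12, -172) - 1*(-161043) = (41 + 4*(-172))/(10 - 172) - 1*(-161043) = (41 - 688)/(-162) + 161043 = -1/162*(-647) + 161043 = 647/162 + 161043 = 26089613/162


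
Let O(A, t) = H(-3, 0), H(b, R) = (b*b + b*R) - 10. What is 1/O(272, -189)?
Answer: -1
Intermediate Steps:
H(b, R) = -10 + b**2 + R*b (H(b, R) = (b**2 + R*b) - 10 = -10 + b**2 + R*b)
O(A, t) = -1 (O(A, t) = -10 + (-3)**2 + 0*(-3) = -10 + 9 + 0 = -1)
1/O(272, -189) = 1/(-1) = -1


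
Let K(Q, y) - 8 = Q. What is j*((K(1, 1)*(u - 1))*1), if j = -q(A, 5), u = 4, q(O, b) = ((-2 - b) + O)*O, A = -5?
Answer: -1620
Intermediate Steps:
q(O, b) = O*(-2 + O - b) (q(O, b) = (-2 + O - b)*O = O*(-2 + O - b))
K(Q, y) = 8 + Q
j = -60 (j = -(-5)*(-2 - 5 - 1*5) = -(-5)*(-2 - 5 - 5) = -(-5)*(-12) = -1*60 = -60)
j*((K(1, 1)*(u - 1))*1) = -60*(8 + 1)*(4 - 1) = -60*9*3 = -1620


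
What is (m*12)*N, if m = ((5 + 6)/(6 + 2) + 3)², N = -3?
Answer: -11025/16 ≈ -689.06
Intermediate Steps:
m = 1225/64 (m = (11/8 + 3)² = (35/8)² = 1225/64 ≈ 19.141)
(m*12)*N = ((1225/64)*12)*(-3) = (3675/16)*(-3) = -11025/16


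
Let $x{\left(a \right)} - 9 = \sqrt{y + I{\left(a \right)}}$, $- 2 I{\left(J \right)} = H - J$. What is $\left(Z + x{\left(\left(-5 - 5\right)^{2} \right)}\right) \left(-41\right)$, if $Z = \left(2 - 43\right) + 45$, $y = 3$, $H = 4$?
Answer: $-533 - 41 \sqrt{51} \approx -825.8$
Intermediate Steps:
$I{\left(J \right)} = -2 + \frac{J}{2}$ ($I{\left(J \right)} = - \frac{4 - J}{2} = -2 + \frac{J}{2}$)
$x{\left(a \right)} = 9 + \sqrt{1 + \frac{a}{2}}$ ($x{\left(a \right)} = 9 + \sqrt{3 + \left(-2 + \frac{a}{2}\right)} = 9 + \sqrt{1 + \frac{a}{2}}$)
$Z = 4$ ($Z = -41 + 45 = 4$)
$\left(Z + x{\left(\left(-5 - 5\right)^{2} \right)}\right) \left(-41\right) = \left(4 + \left(9 + \frac{\sqrt{4 + 2 \left(-5 - 5\right)^{2}}}{2}\right)\right) \left(-41\right) = \left(4 + \left(9 + \frac{\sqrt{4 + 2 \left(-10\right)^{2}}}{2}\right)\right) \left(-41\right) = \left(4 + \left(9 + \frac{\sqrt{4 + 2 \cdot 100}}{2}\right)\right) \left(-41\right) = \left(4 + \left(9 + \frac{\sqrt{4 + 200}}{2}\right)\right) \left(-41\right) = \left(4 + \left(9 + \frac{\sqrt{204}}{2}\right)\right) \left(-41\right) = \left(4 + \left(9 + \frac{2 \sqrt{51}}{2}\right)\right) \left(-41\right) = \left(4 + \left(9 + \sqrt{51}\right)\right) \left(-41\right) = \left(13 + \sqrt{51}\right) \left(-41\right) = -533 - 41 \sqrt{51}$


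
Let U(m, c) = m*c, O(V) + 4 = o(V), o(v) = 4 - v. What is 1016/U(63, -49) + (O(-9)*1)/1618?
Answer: -1616105/4994766 ≈ -0.32356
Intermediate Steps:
O(V) = -V (O(V) = -4 + (4 - V) = -V)
U(m, c) = c*m
1016/U(63, -49) + (O(-9)*1)/1618 = 1016/((-49*63)) + (-1*(-9)*1)/1618 = 1016/(-3087) + (9*1)*(1/1618) = 1016*(-1/3087) + 9*(1/1618) = -1016/3087 + 9/1618 = -1616105/4994766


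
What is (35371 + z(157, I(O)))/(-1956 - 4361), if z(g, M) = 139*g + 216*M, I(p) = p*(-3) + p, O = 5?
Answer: -55034/6317 ≈ -8.7121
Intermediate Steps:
I(p) = -2*p (I(p) = -3*p + p = -2*p)
(35371 + z(157, I(O)))/(-1956 - 4361) = (35371 + (139*157 + 216*(-2*5)))/(-1956 - 4361) = (35371 + (21823 + 216*(-10)))/(-6317) = (35371 + (21823 - 2160))*(-1/6317) = (35371 + 19663)*(-1/6317) = 55034*(-1/6317) = -55034/6317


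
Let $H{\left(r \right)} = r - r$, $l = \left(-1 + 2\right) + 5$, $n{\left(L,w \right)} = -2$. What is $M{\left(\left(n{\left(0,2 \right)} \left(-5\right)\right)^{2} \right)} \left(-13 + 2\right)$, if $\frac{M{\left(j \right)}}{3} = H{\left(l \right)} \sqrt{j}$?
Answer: $0$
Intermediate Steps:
$l = 6$ ($l = 1 + 5 = 6$)
$H{\left(r \right)} = 0$
$M{\left(j \right)} = 0$ ($M{\left(j \right)} = 3 \cdot 0 \sqrt{j} = 3 \cdot 0 = 0$)
$M{\left(\left(n{\left(0,2 \right)} \left(-5\right)\right)^{2} \right)} \left(-13 + 2\right) = 0 \left(-13 + 2\right) = 0 \left(-11\right) = 0$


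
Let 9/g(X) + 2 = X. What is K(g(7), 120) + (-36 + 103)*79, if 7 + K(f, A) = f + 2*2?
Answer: 26459/5 ≈ 5291.8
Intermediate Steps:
g(X) = 9/(-2 + X)
K(f, A) = -3 + f (K(f, A) = -7 + (f + 2*2) = -7 + (f + 4) = -7 + (4 + f) = -3 + f)
K(g(7), 120) + (-36 + 103)*79 = (-3 + 9/(-2 + 7)) + (-36 + 103)*79 = (-3 + 9/5) + 67*79 = (-3 + 9*(⅕)) + 5293 = (-3 + 9/5) + 5293 = -6/5 + 5293 = 26459/5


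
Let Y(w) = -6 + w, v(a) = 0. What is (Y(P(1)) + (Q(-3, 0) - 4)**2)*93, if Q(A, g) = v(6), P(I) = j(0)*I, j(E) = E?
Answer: 930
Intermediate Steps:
P(I) = 0 (P(I) = 0*I = 0)
Q(A, g) = 0
(Y(P(1)) + (Q(-3, 0) - 4)**2)*93 = ((-6 + 0) + (0 - 4)**2)*93 = (-6 + (-4)**2)*93 = (-6 + 16)*93 = 10*93 = 930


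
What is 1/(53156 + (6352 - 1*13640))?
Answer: 1/45868 ≈ 2.1802e-5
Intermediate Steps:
1/(53156 + (6352 - 1*13640)) = 1/(53156 + (6352 - 13640)) = 1/(53156 - 7288) = 1/45868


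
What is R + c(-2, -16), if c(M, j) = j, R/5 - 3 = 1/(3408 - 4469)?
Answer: -1066/1061 ≈ -1.0047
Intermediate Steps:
R = 15910/1061 (R = 15 + 5/(3408 - 4469) = 15 + 5/(-1061) = 15 + 5*(-1/1061) = 15 - 5/1061 = 15910/1061 ≈ 14.995)
R + c(-2, -16) = 15910/1061 - 16 = -1066/1061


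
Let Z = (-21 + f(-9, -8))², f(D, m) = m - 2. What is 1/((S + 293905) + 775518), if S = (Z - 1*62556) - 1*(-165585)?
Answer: 1/1173413 ≈ 8.5221e-7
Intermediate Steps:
f(D, m) = -2 + m
Z = 961 (Z = (-21 + (-2 - 8))² = (-21 - 10)² = (-31)² = 961)
S = 103990 (S = (961 - 1*62556) - 1*(-165585) = (961 - 62556) + 165585 = -61595 + 165585 = 103990)
1/((S + 293905) + 775518) = 1/((103990 + 293905) + 775518) = 1/(397895 + 775518) = 1/1173413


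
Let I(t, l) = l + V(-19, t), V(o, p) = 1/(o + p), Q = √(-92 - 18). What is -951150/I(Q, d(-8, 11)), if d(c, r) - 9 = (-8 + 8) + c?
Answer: -214959900/217 - 475575*I*√110/217 ≈ -9.906e+5 - 22986.0*I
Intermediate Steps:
d(c, r) = 9 + c (d(c, r) = 9 + ((-8 + 8) + c) = 9 + (0 + c) = 9 + c)
Q = I*√110 (Q = √(-110) = I*√110 ≈ 10.488*I)
I(t, l) = l + 1/(-19 + t)
-951150/I(Q, d(-8, 11)) = -951150*(-19 + I*√110)/(1 + (9 - 8)*(-19 + I*√110)) = -951150*(-19 + I*√110)/(1 + 1*(-19 + I*√110)) = -951150*(-19 + I*√110)/(1 + (-19 + I*√110)) = -951150*(-19 + I*√110)/(-18 + I*√110)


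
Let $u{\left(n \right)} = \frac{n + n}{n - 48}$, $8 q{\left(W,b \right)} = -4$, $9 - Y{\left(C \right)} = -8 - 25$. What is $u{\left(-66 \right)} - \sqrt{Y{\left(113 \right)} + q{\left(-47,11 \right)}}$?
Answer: $\frac{22}{19} - \frac{\sqrt{166}}{2} \approx -5.2842$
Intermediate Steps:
$Y{\left(C \right)} = 42$ ($Y{\left(C \right)} = 9 - \left(-8 - 25\right) = 9 - -33 = 9 + 33 = 42$)
$q{\left(W,b \right)} = - \frac{1}{2}$ ($q{\left(W,b \right)} = \frac{1}{8} \left(-4\right) = - \frac{1}{2}$)
$u{\left(n \right)} = \frac{2 n}{-48 + n}$
$u{\left(-66 \right)} - \sqrt{Y{\left(113 \right)} + q{\left(-47,11 \right)}} = 2 \left(-66\right) \frac{1}{-48 - 66} - \sqrt{42 - \frac{1}{2}} = 2 \left(-66\right) \frac{1}{-114} - \sqrt{\frac{83}{2}} = 2 \left(-66\right) \left(- \frac{1}{114}\right) - \frac{\sqrt{166}}{2} = \frac{22}{19} - \frac{\sqrt{166}}{2}$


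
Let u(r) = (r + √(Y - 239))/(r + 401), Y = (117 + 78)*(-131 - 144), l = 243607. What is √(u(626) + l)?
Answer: √(256940010405 + 2054*I*√13466)/1027 ≈ 493.57 + 0.00022893*I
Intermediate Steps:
Y = -53625 (Y = 195*(-275) = -53625)
u(r) = (r + 2*I*√13466)/(401 + r) (u(r) = (r + √(-53625 - 239))/(r + 401) = (r + √(-53864))/(401 + r) = (r + 2*I*√13466)/(401 + r))
√(u(626) + l) = √((626 + 2*I*√13466)/(401 + 626) + 243607) = √((626 + 2*I*√13466)/1027 + 243607) = √((626/1027 + 2*I*√13466/1027) + 243607) = √(250185015/1027 + 2*I*√13466/1027)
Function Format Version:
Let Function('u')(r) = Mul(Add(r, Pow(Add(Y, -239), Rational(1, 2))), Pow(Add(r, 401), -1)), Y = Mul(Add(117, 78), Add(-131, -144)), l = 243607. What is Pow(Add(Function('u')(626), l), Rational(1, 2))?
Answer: Mul(Rational(1, 1027), Pow(Add(256940010405, Mul(2054, I, Pow(13466, Rational(1, 2)))), Rational(1, 2))) ≈ Add(493.57, Mul(0.00022893, I))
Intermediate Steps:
Y = -53625 (Y = Mul(195, -275) = -53625)
Function('u')(r) = Mul(Pow(Add(401, r), -1), Add(r, Mul(2, I, Pow(13466, Rational(1, 2))))) (Function('u')(r) = Mul(Add(r, Pow(Add(-53625, -239), Rational(1, 2))), Pow(Add(r, 401), -1)) = Mul(Add(r, Pow(-53864, Rational(1, 2))), Pow(Add(401, r), -1)) = Mul(Add(r, Mul(2, I, Pow(13466, Rational(1, 2)))), Pow(Add(401, r), -1)) = Mul(Pow(Add(401, r), -1), Add(r, Mul(2, I, Pow(13466, Rational(1, 2))))))
Pow(Add(Function('u')(626), l), Rational(1, 2)) = Pow(Add(Mul(Pow(Add(401, 626), -1), Add(626, Mul(2, I, Pow(13466, Rational(1, 2))))), 243607), Rational(1, 2)) = Pow(Add(Mul(Pow(1027, -1), Add(626, Mul(2, I, Pow(13466, Rational(1, 2))))), 243607), Rational(1, 2)) = Pow(Add(Mul(Rational(1, 1027), Add(626, Mul(2, I, Pow(13466, Rational(1, 2))))), 243607), Rational(1, 2)) = Pow(Add(Add(Rational(626, 1027), Mul(Rational(2, 1027), I, Pow(13466, Rational(1, 2)))), 243607), Rational(1, 2)) = Pow(Add(Rational(250185015, 1027), Mul(Rational(2, 1027), I, Pow(13466, Rational(1, 2)))), Rational(1, 2))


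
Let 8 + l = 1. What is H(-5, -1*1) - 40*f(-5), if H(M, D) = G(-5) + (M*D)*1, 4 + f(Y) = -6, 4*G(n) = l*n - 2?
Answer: 1653/4 ≈ 413.25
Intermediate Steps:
l = -7 (l = -8 + 1 = -7)
G(n) = -½ - 7*n/4 (G(n) = (-7*n - 2)/4 = (-2 - 7*n)/4 = -½ - 7*n/4)
f(Y) = -10 (f(Y) = -4 - 6 = -10)
H(M, D) = 33/4 + D*M (H(M, D) = (-½ - 7/4*(-5)) + (M*D)*1 = (-½ + 35/4) + (D*M)*1 = 33/4 + D*M)
H(-5, -1*1) - 40*f(-5) = (33/4 - 1*1*(-5)) - 40*(-10) = (33/4 - 1*(-5)) + 400 = (33/4 + 5) + 400 = 53/4 + 400 = 1653/4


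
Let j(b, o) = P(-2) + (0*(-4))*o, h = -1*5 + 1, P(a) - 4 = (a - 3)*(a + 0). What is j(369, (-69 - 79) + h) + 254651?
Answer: 254665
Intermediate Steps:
P(a) = 4 + a*(-3 + a) (P(a) = 4 + (a - 3)*(a + 0) = 4 + (-3 + a)*a = 4 + a*(-3 + a))
h = -4 (h = -5 + 1 = -4)
j(b, o) = 14 (j(b, o) = (4 + (-2)² - 3*(-2)) + (0*(-4))*o = (4 + 4 + 6) + 0*o = 14 + 0 = 14)
j(369, (-69 - 79) + h) + 254651 = 14 + 254651 = 254665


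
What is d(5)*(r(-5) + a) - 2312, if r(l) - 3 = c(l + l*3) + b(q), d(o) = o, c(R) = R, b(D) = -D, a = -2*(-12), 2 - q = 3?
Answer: -2272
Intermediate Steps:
q = -1 (q = 2 - 1*3 = 2 - 3 = -1)
a = 24
r(l) = 4 + 4*l (r(l) = 3 + ((l + l*3) - 1*(-1)) = 3 + ((l + 3*l) + 1) = 3 + (4*l + 1) = 3 + (1 + 4*l) = 4 + 4*l)
d(5)*(r(-5) + a) - 2312 = 5*((4 + 4*(-5)) + 24) - 2312 = 5*((4 - 20) + 24) - 2312 = 5*(-16 + 24) - 2312 = 5*8 - 2312 = 40 - 2312 = -2272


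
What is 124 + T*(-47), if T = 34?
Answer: -1474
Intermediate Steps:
124 + T*(-47) = 124 + 34*(-47) = 124 - 1598 = -1474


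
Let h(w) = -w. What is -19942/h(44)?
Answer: 9971/22 ≈ 453.23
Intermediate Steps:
-19942/h(44) = -19942/((-1*44)) = -19942/(-44) = -19942*(-1/44) = 9971/22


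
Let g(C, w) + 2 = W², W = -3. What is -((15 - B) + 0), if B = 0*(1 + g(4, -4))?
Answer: -15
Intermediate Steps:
g(C, w) = 7 (g(C, w) = -2 + (-3)² = -2 + 9 = 7)
B = 0 (B = 0*(1 + 7) = 0*8 = 0)
-((15 - B) + 0) = -((15 - 1*0) + 0) = -((15 + 0) + 0) = -(15 + 0) = -1*15 = -15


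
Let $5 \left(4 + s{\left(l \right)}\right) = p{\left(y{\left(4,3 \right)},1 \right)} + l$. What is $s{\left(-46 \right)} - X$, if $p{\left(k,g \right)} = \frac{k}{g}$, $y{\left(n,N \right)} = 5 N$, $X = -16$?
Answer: $\frac{29}{5} \approx 5.8$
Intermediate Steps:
$s{\left(l \right)} = -1 + \frac{l}{5}$ ($s{\left(l \right)} = -4 + \frac{\frac{5 \cdot 3}{1} + l}{5} = -4 + \frac{15 \cdot 1 + l}{5} = -4 + \frac{15 + l}{5} = -4 + \left(3 + \frac{l}{5}\right) = -1 + \frac{l}{5}$)
$s{\left(-46 \right)} - X = \left(-1 + \frac{1}{5} \left(-46\right)\right) - -16 = \left(-1 - \frac{46}{5}\right) + 16 = - \frac{51}{5} + 16 = \frac{29}{5}$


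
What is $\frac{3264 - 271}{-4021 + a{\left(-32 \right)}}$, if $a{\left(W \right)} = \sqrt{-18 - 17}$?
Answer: $- \frac{12034853}{16168476} - \frac{2993 i \sqrt{35}}{16168476} \approx -0.74434 - 0.0010951 i$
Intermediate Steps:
$a{\left(W \right)} = i \sqrt{35}$ ($a{\left(W \right)} = \sqrt{-35} = i \sqrt{35}$)
$\frac{3264 - 271}{-4021 + a{\left(-32 \right)}} = \frac{3264 - 271}{-4021 + i \sqrt{35}} = \frac{2993}{-4021 + i \sqrt{35}}$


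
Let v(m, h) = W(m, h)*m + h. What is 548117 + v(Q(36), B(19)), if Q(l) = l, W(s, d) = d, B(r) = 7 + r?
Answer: 549079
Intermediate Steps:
v(m, h) = h + h*m (v(m, h) = h*m + h = h + h*m)
548117 + v(Q(36), B(19)) = 548117 + (7 + 19)*(1 + 36) = 548117 + 26*37 = 548117 + 962 = 549079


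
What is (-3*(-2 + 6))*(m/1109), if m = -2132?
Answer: 25584/1109 ≈ 23.069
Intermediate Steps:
(-3*(-2 + 6))*(m/1109) = (-3*(-2 + 6))*(-2132/1109) = (-3*4)*(-2132*1/1109) = -12*(-2132/1109) = 25584/1109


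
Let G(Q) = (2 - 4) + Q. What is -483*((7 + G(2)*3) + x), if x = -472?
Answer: 224595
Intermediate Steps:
G(Q) = -2 + Q
-483*((7 + G(2)*3) + x) = -483*((7 + (-2 + 2)*3) - 472) = -483*((7 + 0*3) - 472) = -483*((7 + 0) - 472) = -483*(7 - 472) = -483*(-465) = 224595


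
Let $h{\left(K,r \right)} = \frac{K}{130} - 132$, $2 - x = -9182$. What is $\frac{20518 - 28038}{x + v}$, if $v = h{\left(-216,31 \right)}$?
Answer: $- \frac{30550}{36767} \approx -0.83091$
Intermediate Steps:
$x = 9184$ ($x = 2 - -9182 = 2 + 9182 = 9184$)
$h{\left(K,r \right)} = -132 + \frac{K}{130}$ ($h{\left(K,r \right)} = \frac{K}{130} - 132 = -132 + \frac{K}{130}$)
$v = - \frac{8688}{65}$ ($v = -132 + \frac{1}{130} \left(-216\right) = -132 - \frac{108}{65} = - \frac{8688}{65} \approx -133.66$)
$\frac{20518 - 28038}{x + v} = \frac{20518 - 28038}{9184 - \frac{8688}{65}} = - \frac{7520}{\frac{588272}{65}} = \left(-7520\right) \frac{65}{588272} = - \frac{30550}{36767}$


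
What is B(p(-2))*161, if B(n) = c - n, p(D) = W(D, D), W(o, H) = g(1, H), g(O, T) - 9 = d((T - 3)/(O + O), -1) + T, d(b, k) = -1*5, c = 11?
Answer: 1449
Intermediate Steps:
d(b, k) = -5
g(O, T) = 4 + T (g(O, T) = 9 + (-5 + T) = 4 + T)
W(o, H) = 4 + H
p(D) = 4 + D
B(n) = 11 - n
B(p(-2))*161 = (11 - (4 - 2))*161 = (11 - 1*2)*161 = (11 - 2)*161 = 9*161 = 1449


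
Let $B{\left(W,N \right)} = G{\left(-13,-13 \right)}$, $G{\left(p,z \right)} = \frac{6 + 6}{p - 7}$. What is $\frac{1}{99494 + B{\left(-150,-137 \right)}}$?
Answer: $\frac{5}{497467} \approx 1.0051 \cdot 10^{-5}$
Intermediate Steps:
$G{\left(p,z \right)} = \frac{12}{-7 + p}$
$B{\left(W,N \right)} = - \frac{3}{5}$ ($B{\left(W,N \right)} = \frac{12}{-7 - 13} = \frac{12}{-20} = 12 \left(- \frac{1}{20}\right) = - \frac{3}{5}$)
$\frac{1}{99494 + B{\left(-150,-137 \right)}} = \frac{1}{99494 - \frac{3}{5}} = \frac{1}{\frac{497467}{5}} = \frac{5}{497467}$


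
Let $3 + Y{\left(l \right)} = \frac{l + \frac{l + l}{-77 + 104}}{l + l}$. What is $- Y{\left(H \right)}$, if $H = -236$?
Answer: $\frac{133}{54} \approx 2.463$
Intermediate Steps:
$Y{\left(l \right)} = - \frac{133}{54}$ ($Y{\left(l \right)} = -3 + \frac{l + \frac{l + l}{-77 + 104}}{l + l} = -3 + \frac{l + \frac{2 l}{27}}{2 l} = -3 + \left(l + 2 l \frac{1}{27}\right) \frac{1}{2 l} = -3 + \left(l + \frac{2 l}{27}\right) \frac{1}{2 l} = -3 + \frac{29 l}{27} \frac{1}{2 l} = -3 + \frac{29}{54} = - \frac{133}{54}$)
$- Y{\left(H \right)} = \left(-1\right) \left(- \frac{133}{54}\right) = \frac{133}{54}$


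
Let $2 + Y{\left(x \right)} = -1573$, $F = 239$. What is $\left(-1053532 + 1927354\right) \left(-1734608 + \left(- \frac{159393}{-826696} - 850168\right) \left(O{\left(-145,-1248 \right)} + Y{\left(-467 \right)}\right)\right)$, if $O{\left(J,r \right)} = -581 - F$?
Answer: $\frac{56524340140754405079}{31796} \approx 1.7777 \cdot 10^{15}$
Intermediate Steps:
$Y{\left(x \right)} = -1575$ ($Y{\left(x \right)} = -2 - 1573 = -1575$)
$O{\left(J,r \right)} = -820$ ($O{\left(J,r \right)} = -581 - 239 = -820$)
$\left(-1053532 + 1927354\right) \left(-1734608 + \left(- \frac{159393}{-826696} - 850168\right) \left(O{\left(-145,-1248 \right)} + Y{\left(-467 \right)}\right)\right) = \left(-1053532 + 1927354\right) \left(-1734608 + \left(- \frac{159393}{-826696} - 850168\right) \left(-820 - 1575\right)\right) = 873822 \left(-1734608 + \left(\left(-159393\right) \left(- \frac{1}{826696}\right) - 850168\right) \left(-2395\right)\right) = 873822 \left(-1734608 + \left(\frac{12261}{63592} - 850168\right) \left(-2395\right)\right) = 873822 \left(-1734608 - - \frac{129482971512025}{63592}\right) = 873822 \left(-1734608 + \frac{129482971512025}{63592}\right) = 873822 \cdot \frac{129372664320089}{63592} = \frac{56524340140754405079}{31796}$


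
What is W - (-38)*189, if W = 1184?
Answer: 8366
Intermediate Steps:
W - (-38)*189 = 1184 - (-38)*189 = 1184 - 1*(-7182) = 1184 + 7182 = 8366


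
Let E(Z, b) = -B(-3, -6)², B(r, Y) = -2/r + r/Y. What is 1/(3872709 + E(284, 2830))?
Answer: 36/139417475 ≈ 2.5822e-7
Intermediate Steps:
E(Z, b) = -49/36 (E(Z, b) = -(-2/(-3) - 3/(-6))² = -(-2*(-⅓) - 3*(-⅙))² = -(⅔ + ½)² = -(7/6)² = -1*49/36 = -49/36)
1/(3872709 + E(284, 2830)) = 1/(3872709 - 49/36) = 1/(139417475/36) = 36/139417475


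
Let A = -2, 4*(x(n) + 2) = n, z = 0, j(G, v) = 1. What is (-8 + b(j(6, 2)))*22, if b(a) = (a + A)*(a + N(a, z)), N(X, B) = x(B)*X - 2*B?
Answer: -154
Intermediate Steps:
x(n) = -2 + n/4
N(X, B) = -2*B + X*(-2 + B/4) (N(X, B) = (-2 + B/4)*X - 2*B = X*(-2 + B/4) - 2*B = -2*B + X*(-2 + B/4))
b(a) = -a*(-2 + a) (b(a) = (a - 2)*(a + (-2*0 + a*(-8 + 0)/4)) = (-2 + a)*(a + (0 + (¼)*a*(-8))) = (-2 + a)*(a + (0 - 2*a)) = (-2 + a)*(a - 2*a) = (-2 + a)*(-a) = -a*(-2 + a))
(-8 + b(j(6, 2)))*22 = (-8 + 1*(2 - 1*1))*22 = (-8 + 1*(2 - 1))*22 = (-8 + 1*1)*22 = (-8 + 1)*22 = -7*22 = -154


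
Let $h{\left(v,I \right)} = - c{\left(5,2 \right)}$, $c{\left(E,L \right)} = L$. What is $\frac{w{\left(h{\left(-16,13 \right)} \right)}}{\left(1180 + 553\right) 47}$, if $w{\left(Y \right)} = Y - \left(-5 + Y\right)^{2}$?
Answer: $- \frac{51}{81451} \approx -0.00062614$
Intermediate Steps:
$h{\left(v,I \right)} = -2$ ($h{\left(v,I \right)} = \left(-1\right) 2 = -2$)
$\frac{w{\left(h{\left(-16,13 \right)} \right)}}{\left(1180 + 553\right) 47} = \frac{-2 - \left(-5 - 2\right)^{2}}{\left(1180 + 553\right) 47} = \frac{-2 - \left(-7\right)^{2}}{1733 \cdot 47} = \frac{-2 - 49}{81451} = \left(-2 - 49\right) \frac{1}{81451} = \left(-51\right) \frac{1}{81451} = - \frac{51}{81451}$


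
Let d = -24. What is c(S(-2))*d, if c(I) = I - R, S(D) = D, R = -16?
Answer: -336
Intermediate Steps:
c(I) = 16 + I (c(I) = I - 1*(-16) = I + 16 = 16 + I)
c(S(-2))*d = (16 - 2)*(-24) = 14*(-24) = -336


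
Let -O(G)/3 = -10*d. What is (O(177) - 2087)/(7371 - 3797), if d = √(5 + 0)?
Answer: -2087/3574 + 15*√5/1787 ≈ -0.56517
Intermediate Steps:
d = √5 ≈ 2.2361
O(G) = 30*√5 (O(G) = -(-30)*√5 = 30*√5)
(O(177) - 2087)/(7371 - 3797) = (30*√5 - 2087)/(7371 - 3797) = (-2087 + 30*√5)/3574 = (-2087 + 30*√5)*(1/3574) = -2087/3574 + 15*√5/1787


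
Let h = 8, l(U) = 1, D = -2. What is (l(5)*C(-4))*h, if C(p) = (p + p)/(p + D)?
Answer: 32/3 ≈ 10.667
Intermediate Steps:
C(p) = 2*p/(-2 + p) (C(p) = (p + p)/(p - 2) = (2*p)/(-2 + p) = 2*p/(-2 + p))
(l(5)*C(-4))*h = (1*(2*(-4)/(-2 - 4)))*8 = (1*(2*(-4)/(-6)))*8 = (1*(2*(-4)*(-1/6)))*8 = (1*(4/3))*8 = (4/3)*8 = 32/3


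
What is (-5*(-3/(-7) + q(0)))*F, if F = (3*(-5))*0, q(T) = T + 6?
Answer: 0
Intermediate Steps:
q(T) = 6 + T
F = 0 (F = -15*0 = 0)
(-5*(-3/(-7) + q(0)))*F = -5*(-3/(-7) + (6 + 0))*0 = -5*(-3*(-⅐) + 6)*0 = -5*(3/7 + 6)*0 = -5*45/7*0 = -225/7*0 = 0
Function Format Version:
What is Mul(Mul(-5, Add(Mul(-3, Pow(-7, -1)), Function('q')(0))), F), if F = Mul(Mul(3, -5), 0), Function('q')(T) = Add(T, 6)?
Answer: 0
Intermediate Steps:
Function('q')(T) = Add(6, T)
F = 0 (F = Mul(-15, 0) = 0)
Mul(Mul(-5, Add(Mul(-3, Pow(-7, -1)), Function('q')(0))), F) = Mul(Mul(-5, Add(Mul(-3, Pow(-7, -1)), Add(6, 0))), 0) = Mul(Mul(-5, Add(Mul(-3, Rational(-1, 7)), 6)), 0) = Mul(Mul(-5, Add(Rational(3, 7), 6)), 0) = Mul(Mul(-5, Rational(45, 7)), 0) = Mul(Rational(-225, 7), 0) = 0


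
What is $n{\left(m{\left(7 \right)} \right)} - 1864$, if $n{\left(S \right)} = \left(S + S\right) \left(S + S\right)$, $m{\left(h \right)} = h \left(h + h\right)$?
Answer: $36552$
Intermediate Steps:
$m{\left(h \right)} = 2 h^{2}$ ($m{\left(h \right)} = h 2 h = 2 h^{2}$)
$n{\left(S \right)} = 4 S^{2}$ ($n{\left(S \right)} = 2 S 2 S = 4 S^{2}$)
$n{\left(m{\left(7 \right)} \right)} - 1864 = 4 \left(2 \cdot 7^{2}\right)^{2} - 1864 = 4 \left(2 \cdot 49\right)^{2} - 1864 = 4 \cdot 98^{2} - 1864 = 4 \cdot 9604 - 1864 = 38416 - 1864 = 36552$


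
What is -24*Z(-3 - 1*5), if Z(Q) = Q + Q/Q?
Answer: 168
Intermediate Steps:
Z(Q) = 1 + Q (Z(Q) = Q + 1 = 1 + Q)
-24*Z(-3 - 1*5) = -24*(1 + (-3 - 1*5)) = -24*(1 + (-3 - 5)) = -24*(1 - 8) = -24*(-7) = 168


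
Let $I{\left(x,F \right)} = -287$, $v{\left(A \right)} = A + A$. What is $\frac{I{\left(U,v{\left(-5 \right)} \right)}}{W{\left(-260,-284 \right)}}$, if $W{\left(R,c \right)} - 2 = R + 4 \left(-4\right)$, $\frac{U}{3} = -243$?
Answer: $\frac{287}{274} \approx 1.0474$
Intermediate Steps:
$U = -729$ ($U = 3 \left(-243\right) = -729$)
$v{\left(A \right)} = 2 A$
$W{\left(R,c \right)} = -14 + R$ ($W{\left(R,c \right)} = 2 + \left(R + 4 \left(-4\right)\right) = 2 + \left(R - 16\right) = 2 + \left(-16 + R\right) = -14 + R$)
$\frac{I{\left(U,v{\left(-5 \right)} \right)}}{W{\left(-260,-284 \right)}} = - \frac{287}{-14 - 260} = - \frac{287}{-274} = \left(-287\right) \left(- \frac{1}{274}\right) = \frac{287}{274}$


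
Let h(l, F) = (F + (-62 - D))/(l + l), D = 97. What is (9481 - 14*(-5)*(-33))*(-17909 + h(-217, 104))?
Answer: -55736246121/434 ≈ -1.2842e+8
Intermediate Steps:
h(l, F) = (-159 + F)/(2*l) (h(l, F) = (F + (-62 - 1*97))/(l + l) = (F + (-62 - 97))/((2*l)) = (F - 159)*(1/(2*l)) = (-159 + F)*(1/(2*l)) = (-159 + F)/(2*l))
(9481 - 14*(-5)*(-33))*(-17909 + h(-217, 104)) = (9481 - 14*(-5)*(-33))*(-17909 + (½)*(-159 + 104)/(-217)) = (9481 + 70*(-33))*(-17909 + (½)*(-1/217)*(-55)) = (9481 - 2310)*(-17909 + 55/434) = 7171*(-7772451/434) = -55736246121/434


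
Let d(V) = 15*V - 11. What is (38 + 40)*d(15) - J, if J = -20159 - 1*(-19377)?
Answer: 17474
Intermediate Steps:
d(V) = -11 + 15*V
J = -782 (J = -20159 + 19377 = -782)
(38 + 40)*d(15) - J = (38 + 40)*(-11 + 15*15) - 1*(-782) = 78*(-11 + 225) + 782 = 78*214 + 782 = 16692 + 782 = 17474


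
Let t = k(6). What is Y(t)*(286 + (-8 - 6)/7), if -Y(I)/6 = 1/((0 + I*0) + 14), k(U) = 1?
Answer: -852/7 ≈ -121.71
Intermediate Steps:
t = 1
Y(I) = -3/7 (Y(I) = -6/((0 + I*0) + 14) = -6/((0 + 0) + 14) = -6/(0 + 14) = -6/14 = -6*1/14 = -3/7)
Y(t)*(286 + (-8 - 6)/7) = -3*(286 + (-8 - 6)/7)/7 = -3*(286 - 14*⅐)/7 = -3*(286 - 2)/7 = -3/7*284 = -852/7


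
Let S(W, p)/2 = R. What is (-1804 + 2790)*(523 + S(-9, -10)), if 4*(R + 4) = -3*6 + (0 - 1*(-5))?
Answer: 501381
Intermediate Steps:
R = -29/4 (R = -4 + (-3*6 + (0 - 1*(-5)))/4 = -4 + (-18 + (0 + 5))/4 = -4 + (-18 + 5)/4 = -4 + (¼)*(-13) = -4 - 13/4 = -29/4 ≈ -7.2500)
S(W, p) = -29/2 (S(W, p) = 2*(-29/4) = -29/2)
(-1804 + 2790)*(523 + S(-9, -10)) = (-1804 + 2790)*(523 - 29/2) = 986*(1017/2) = 501381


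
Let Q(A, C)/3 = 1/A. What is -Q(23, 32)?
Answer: -3/23 ≈ -0.13043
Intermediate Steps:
Q(A, C) = 3/A
-Q(23, 32) = -3/23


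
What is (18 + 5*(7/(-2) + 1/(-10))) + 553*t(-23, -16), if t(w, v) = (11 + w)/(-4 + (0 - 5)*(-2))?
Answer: -1106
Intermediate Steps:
t(w, v) = 11/6 + w/6 (t(w, v) = (11 + w)/(-4 - 5*(-2)) = (11 + w)/(-4 + 10) = (11 + w)/6 = (11 + w)*(⅙) = 11/6 + w/6)
(18 + 5*(7/(-2) + 1/(-10))) + 553*t(-23, -16) = (18 + 5*(7/(-2) + 1/(-10))) + 553*(11/6 + (⅙)*(-23)) = (18 + 5*(7*(-½) + 1*(-⅒))) + 553*(11/6 - 23/6) = (18 + 5*(-7/2 - ⅒)) + 553*(-2) = (18 + 5*(-18/5)) - 1106 = (18 - 18) - 1106 = 0 - 1106 = -1106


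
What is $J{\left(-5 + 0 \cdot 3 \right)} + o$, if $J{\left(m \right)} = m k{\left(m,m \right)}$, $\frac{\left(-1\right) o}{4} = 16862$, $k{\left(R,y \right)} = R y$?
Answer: $-67573$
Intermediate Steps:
$o = -67448$ ($o = \left(-4\right) 16862 = -67448$)
$J{\left(m \right)} = m^{3}$ ($J{\left(m \right)} = m m m = m m^{2} = m^{3}$)
$J{\left(-5 + 0 \cdot 3 \right)} + o = \left(-5 + 0 \cdot 3\right)^{3} - 67448 = \left(-5 + 0\right)^{3} - 67448 = \left(-5\right)^{3} - 67448 = -125 - 67448 = -67573$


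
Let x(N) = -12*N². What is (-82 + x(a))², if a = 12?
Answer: 3276100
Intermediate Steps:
(-82 + x(a))² = (-82 - 12*12²)² = (-82 - 12*144)² = (-82 - 1728)² = (-1810)² = 3276100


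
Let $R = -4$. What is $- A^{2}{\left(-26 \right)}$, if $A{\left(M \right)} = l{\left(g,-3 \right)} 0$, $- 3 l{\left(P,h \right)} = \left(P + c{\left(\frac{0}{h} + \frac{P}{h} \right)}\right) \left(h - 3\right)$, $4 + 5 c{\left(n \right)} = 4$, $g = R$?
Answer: $0$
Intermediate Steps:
$g = -4$
$c{\left(n \right)} = 0$ ($c{\left(n \right)} = - \frac{4}{5} + \frac{1}{5} \cdot 4 = - \frac{4}{5} + \frac{4}{5} = 0$)
$l{\left(P,h \right)} = - \frac{P \left(-3 + h\right)}{3}$ ($l{\left(P,h \right)} = - \frac{\left(P + 0\right) \left(h - 3\right)}{3} = - \frac{P \left(-3 + h\right)}{3}$)
$A{\left(M \right)} = 0$ ($A{\left(M \right)} = \frac{1}{3} \left(-4\right) \left(3 - -3\right) 0 = \frac{1}{3} \left(-4\right) \left(3 + 3\right) 0 = \frac{1}{3} \left(-4\right) 6 \cdot 0 = \left(-8\right) 0 = 0$)
$- A^{2}{\left(-26 \right)} = - 0^{2} = \left(-1\right) 0 = 0$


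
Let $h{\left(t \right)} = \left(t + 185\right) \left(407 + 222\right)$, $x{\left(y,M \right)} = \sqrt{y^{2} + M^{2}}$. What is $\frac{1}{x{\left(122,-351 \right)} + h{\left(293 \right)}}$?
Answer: $\frac{300662}{90397500159} - \frac{\sqrt{138085}}{90397500159} \approx 3.3219 \cdot 10^{-6}$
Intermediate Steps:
$x{\left(y,M \right)} = \sqrt{M^{2} + y^{2}}$
$h{\left(t \right)} = 116365 + 629 t$ ($h{\left(t \right)} = \left(185 + t\right) 629 = 116365 + 629 t$)
$\frac{1}{x{\left(122,-351 \right)} + h{\left(293 \right)}} = \frac{1}{\sqrt{\left(-351\right)^{2} + 122^{2}} + \left(116365 + 629 \cdot 293\right)} = \frac{1}{\sqrt{123201 + 14884} + \left(116365 + 184297\right)} = \frac{1}{\sqrt{138085} + 300662} = \frac{1}{300662 + \sqrt{138085}}$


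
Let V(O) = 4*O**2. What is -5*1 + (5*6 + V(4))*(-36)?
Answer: -3389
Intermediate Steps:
-5*1 + (5*6 + V(4))*(-36) = -5*1 + (5*6 + 4*4**2)*(-36) = -5 + (30 + 4*16)*(-36) = -5 + (30 + 64)*(-36) = -5 + 94*(-36) = -5 - 3384 = -3389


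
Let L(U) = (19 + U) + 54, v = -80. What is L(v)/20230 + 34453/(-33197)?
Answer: -99602367/95939330 ≈ -1.0382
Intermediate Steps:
L(U) = 73 + U
L(v)/20230 + 34453/(-33197) = (73 - 80)/20230 + 34453/(-33197) = -7*1/20230 + 34453*(-1/33197) = -1/2890 - 34453/33197 = -99602367/95939330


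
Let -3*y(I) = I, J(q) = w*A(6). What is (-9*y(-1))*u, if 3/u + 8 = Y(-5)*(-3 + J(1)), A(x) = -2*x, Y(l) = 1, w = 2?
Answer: 9/35 ≈ 0.25714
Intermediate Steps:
J(q) = -24 (J(q) = 2*(-2*6) = 2*(-12) = -24)
y(I) = -I/3
u = -3/35 (u = 3/(-8 + 1*(-3 - 24)) = 3/(-8 + 1*(-27)) = 3/(-8 - 27) = 3/(-35) = 3*(-1/35) = -3/35 ≈ -0.085714)
(-9*y(-1))*u = -(-3)*(-1)*(-3/35) = -9*⅓*(-3/35) = -3*(-3/35) = 9/35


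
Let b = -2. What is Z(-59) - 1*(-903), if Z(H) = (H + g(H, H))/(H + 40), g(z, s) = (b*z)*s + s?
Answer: 24237/19 ≈ 1275.6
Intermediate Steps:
g(z, s) = s - 2*s*z (g(z, s) = (-2*z)*s + s = -2*s*z + s = s - 2*s*z)
Z(H) = (H + H*(1 - 2*H))/(40 + H) (Z(H) = (H + H*(1 - 2*H))/(H + 40) = (H + H*(1 - 2*H))/(40 + H))
Z(-59) - 1*(-903) = 2*(-59)*(1 - 1*(-59))/(40 - 59) - 1*(-903) = 2*(-59)*(1 + 59)/(-19) + 903 = 2*(-59)*(-1/19)*60 + 903 = 7080/19 + 903 = 24237/19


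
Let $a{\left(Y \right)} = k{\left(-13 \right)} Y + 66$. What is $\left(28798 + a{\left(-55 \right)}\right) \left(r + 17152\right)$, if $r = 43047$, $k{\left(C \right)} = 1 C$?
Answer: $1780626221$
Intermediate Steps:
$k{\left(C \right)} = C$
$a{\left(Y \right)} = 66 - 13 Y$ ($a{\left(Y \right)} = - 13 Y + 66 = 66 - 13 Y$)
$\left(28798 + a{\left(-55 \right)}\right) \left(r + 17152\right) = \left(28798 + \left(66 - -715\right)\right) \left(43047 + 17152\right) = \left(28798 + \left(66 + 715\right)\right) 60199 = \left(28798 + 781\right) 60199 = 29579 \cdot 60199 = 1780626221$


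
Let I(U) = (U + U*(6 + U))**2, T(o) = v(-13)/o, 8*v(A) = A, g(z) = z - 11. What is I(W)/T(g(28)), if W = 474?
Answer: -543803992992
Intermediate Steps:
g(z) = -11 + z
v(A) = A/8
T(o) = -13/(8*o) (T(o) = ((1/8)*(-13))/o = -13/(8*o))
I(W)/T(g(28)) = (474**2*(7 + 474)**2)/((-13/(8*(-11 + 28)))) = (224676*481**2)/((-13/8/17)) = (224676*231361)/((-13/8*1/17)) = 51981264036/(-13/136) = 51981264036*(-136/13) = -543803992992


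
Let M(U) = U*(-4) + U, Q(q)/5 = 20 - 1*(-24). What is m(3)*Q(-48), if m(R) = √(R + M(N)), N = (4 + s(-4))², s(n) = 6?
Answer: 660*I*√33 ≈ 3791.4*I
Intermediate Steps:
Q(q) = 220 (Q(q) = 5*(20 - 1*(-24)) = 5*(20 + 24) = 5*44 = 220)
N = 100 (N = (4 + 6)² = 10² = 100)
M(U) = -3*U (M(U) = -4*U + U = -3*U)
m(R) = √(-300 + R) (m(R) = √(R - 3*100) = √(R - 300) = √(-300 + R))
m(3)*Q(-48) = √(-300 + 3)*220 = √(-297)*220 = (3*I*√33)*220 = 660*I*√33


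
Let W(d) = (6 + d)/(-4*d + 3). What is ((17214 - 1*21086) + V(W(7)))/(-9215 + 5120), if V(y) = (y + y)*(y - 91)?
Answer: 337216/365625 ≈ 0.92230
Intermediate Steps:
W(d) = (6 + d)/(3 - 4*d)
V(y) = 2*y*(-91 + y) (V(y) = (2*y)*(-91 + y) = 2*y*(-91 + y))
((17214 - 1*21086) + V(W(7)))/(-9215 + 5120) = ((17214 - 1*21086) + 2*((-6 - 1*7)/(-3 + 4*7))*(-91 + (-6 - 1*7)/(-3 + 4*7)))/(-9215 + 5120) = ((17214 - 21086) + 2*((-6 - 7)/(-3 + 28))*(-91 + (-6 - 7)/(-3 + 28)))/(-4095) = (-3872 + 2*(-13/25)*(-91 - 13/25))*(-1/4095) = (-3872 + 2*(-13/25)*(-2288/25))*(-1/4095) = (-3872 + 59488/625)*(-1/4095) = -2360512/625*(-1/4095) = 337216/365625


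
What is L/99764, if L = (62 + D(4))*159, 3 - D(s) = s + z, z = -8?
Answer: 10971/99764 ≈ 0.10997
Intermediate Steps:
D(s) = 11 - s (D(s) = 3 - (s - 8) = 3 - (-8 + s) = 3 + (8 - s) = 11 - s)
L = 10971 (L = (62 + (11 - 1*4))*159 = (62 + (11 - 4))*159 = (62 + 7)*159 = 69*159 = 10971)
L/99764 = 10971/99764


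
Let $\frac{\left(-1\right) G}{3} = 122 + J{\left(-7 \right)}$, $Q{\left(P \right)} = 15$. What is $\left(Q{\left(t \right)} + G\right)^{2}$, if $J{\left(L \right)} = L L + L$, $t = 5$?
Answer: $227529$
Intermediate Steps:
$J{\left(L \right)} = L + L^{2}$ ($J{\left(L \right)} = L^{2} + L = L + L^{2}$)
$G = -492$ ($G = - 3 \left(122 - 7 \left(1 - 7\right)\right) = - 3 \left(122 - -42\right) = - 3 \left(122 + 42\right) = \left(-3\right) 164 = -492$)
$\left(Q{\left(t \right)} + G\right)^{2} = \left(15 - 492\right)^{2} = \left(-477\right)^{2} = 227529$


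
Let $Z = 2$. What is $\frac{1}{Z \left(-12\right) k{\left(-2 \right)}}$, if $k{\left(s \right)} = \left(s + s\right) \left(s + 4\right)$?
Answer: $\frac{1}{192} \approx 0.0052083$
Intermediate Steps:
$k{\left(s \right)} = 2 s \left(4 + s\right)$
$\frac{1}{Z \left(-12\right) k{\left(-2 \right)}} = \frac{1}{2 \left(-12\right) 2 \left(-2\right) \left(4 - 2\right)} = \frac{1}{\left(-24\right) 2 \left(-2\right) 2} = \frac{1}{\left(-24\right) \left(-8\right)} = \frac{1}{192}$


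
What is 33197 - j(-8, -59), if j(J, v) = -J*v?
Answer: 33669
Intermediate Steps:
j(J, v) = -J*v
33197 - j(-8, -59) = 33197 - (-1)*(-8)*(-59) = 33197 - 1*(-472) = 33197 + 472 = 33669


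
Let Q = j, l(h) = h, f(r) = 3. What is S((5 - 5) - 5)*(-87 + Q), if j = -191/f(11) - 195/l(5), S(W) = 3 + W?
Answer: 1138/3 ≈ 379.33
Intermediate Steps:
j = -308/3 (j = -191/3 - 195/5 = -191*⅓ - 195*⅕ = -191/3 - 39 = -308/3 ≈ -102.67)
Q = -308/3 ≈ -102.67
S((5 - 5) - 5)*(-87 + Q) = (3 + ((5 - 5) - 5))*(-87 - 308/3) = (3 + (0 - 5))*(-569/3) = (3 - 5)*(-569/3) = -2*(-569/3) = 1138/3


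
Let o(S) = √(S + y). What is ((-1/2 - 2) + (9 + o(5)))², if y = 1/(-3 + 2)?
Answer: 289/4 ≈ 72.250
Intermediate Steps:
y = -1 (y = 1/(-1) = -1)
o(S) = √(-1 + S) (o(S) = √(S - 1) = √(-1 + S))
((-1/2 - 2) + (9 + o(5)))² = ((-1/2 - 2) + (9 + √(-1 + 5)))² = (((½)*(-1) - 2) + (9 + √4))² = ((-½ - 2) + (9 + 2))² = (-5/2 + 11)² = (17/2)² = 289/4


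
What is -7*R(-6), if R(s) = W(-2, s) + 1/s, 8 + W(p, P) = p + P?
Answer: 679/6 ≈ 113.17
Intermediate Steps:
W(p, P) = -8 + P + p (W(p, P) = -8 + (p + P) = -8 + (P + p) = -8 + P + p)
R(s) = -10 + s + 1/s (R(s) = (-8 + s - 2) + 1/s = (-10 + s) + 1/s = -10 + s + 1/s)
-7*R(-6) = -7*(-10 - 6 + 1/(-6)) = -7*(-10 - 6 - ⅙) = -7*(-97/6) = 679/6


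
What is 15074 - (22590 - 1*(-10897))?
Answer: -18413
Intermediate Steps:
15074 - (22590 - 1*(-10897)) = 15074 - (22590 + 10897) = 15074 - 1*33487 = 15074 - 33487 = -18413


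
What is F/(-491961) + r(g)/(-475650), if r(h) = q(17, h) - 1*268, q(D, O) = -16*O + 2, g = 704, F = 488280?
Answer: -7552602389/7800041655 ≈ -0.96828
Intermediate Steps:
q(D, O) = 2 - 16*O
r(h) = -266 - 16*h (r(h) = (2 - 16*h) - 1*268 = (2 - 16*h) - 268 = -266 - 16*h)
F/(-491961) + r(g)/(-475650) = 488280/(-491961) + (-266 - 16*704)/(-475650) = 488280*(-1/491961) + (-266 - 11264)*(-1/475650) = -162760/163987 - 11530*(-1/475650) = -162760/163987 + 1153/47565 = -7552602389/7800041655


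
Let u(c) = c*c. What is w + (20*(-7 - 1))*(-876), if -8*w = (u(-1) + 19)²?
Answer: 140110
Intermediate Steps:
u(c) = c²
w = -50 (w = -((-1)² + 19)²/8 = -(1 + 19)²/8 = -⅛*20² = -⅛*400 = -50)
w + (20*(-7 - 1))*(-876) = -50 + (20*(-7 - 1))*(-876) = -50 + (20*(-8))*(-876) = -50 - 160*(-876) = -50 + 140160 = 140110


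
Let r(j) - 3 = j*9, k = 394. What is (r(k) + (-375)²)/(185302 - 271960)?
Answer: -24029/14443 ≈ -1.6637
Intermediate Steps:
r(j) = 3 + 9*j (r(j) = 3 + j*9 = 3 + 9*j)
(r(k) + (-375)²)/(185302 - 271960) = ((3 + 9*394) + (-375)²)/(185302 - 271960) = ((3 + 3546) + 140625)/(-86658) = (3549 + 140625)*(-1/86658) = 144174*(-1/86658) = -24029/14443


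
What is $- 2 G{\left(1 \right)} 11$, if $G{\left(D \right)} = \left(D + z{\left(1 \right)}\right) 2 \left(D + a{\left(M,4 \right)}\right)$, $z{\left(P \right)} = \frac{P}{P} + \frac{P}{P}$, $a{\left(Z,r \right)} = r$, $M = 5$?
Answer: $-660$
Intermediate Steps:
$z{\left(P \right)} = 2$ ($z{\left(P \right)} = 1 + 1 = 2$)
$G{\left(D \right)} = \left(2 + D\right) \left(8 + 2 D\right)$ ($G{\left(D \right)} = \left(D + 2\right) 2 \left(D + 4\right) = \left(2 + D\right) 2 \left(4 + D\right) = \left(2 + D\right) \left(8 + 2 D\right)$)
$- 2 G{\left(1 \right)} 11 = - 2 \left(16 + 2 \cdot 1^{2} + 12 \cdot 1\right) 11 = - 2 \left(16 + 2 \cdot 1 + 12\right) 11 = - 2 \left(16 + 2 + 12\right) 11 = \left(-2\right) 30 \cdot 11 = \left(-60\right) 11 = -660$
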